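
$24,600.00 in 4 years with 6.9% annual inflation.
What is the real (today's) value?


Formula: Real value = nominal / (1 + inflation)^years
Price level: (1 + 0.069)^4 = 1.305903
Real value = $24,600.00 / 1.305903 = $18,837.54

$18,837.54


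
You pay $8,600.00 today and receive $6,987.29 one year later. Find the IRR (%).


Formula: IRR = C1/C0 - 1
Substituting: IRR = $6,987.29 / $8,600.00 - 1
Ratio: 0.812476 - 1 = -0.187524
IRR = -18.7524%

-18.7524%


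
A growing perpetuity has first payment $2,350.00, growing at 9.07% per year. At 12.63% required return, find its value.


Formula: PV = C / (r - g)
Spread: r - g = 0.1263 - 0.0907 = 0.0356
Substituting: PV = $2,350.00 / 0.0356
PV = $66,011.24

$66,011.24


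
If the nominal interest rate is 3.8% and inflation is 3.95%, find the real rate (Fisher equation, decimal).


Formula: (1 + r_real) = (1 + r_nom) / (1 + inflation)
Substituting: (1 + r_real) = 1.038 / 1.0395
(1 + r_real) = 0.998557
r_real = 0.998557 - 1 = -0.001443

-0.001443


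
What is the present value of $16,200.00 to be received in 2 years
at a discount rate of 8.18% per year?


Formula: PV = FV / (1 + r)^n
Substituting: PV = $16,200.00 / (1 + 0.0818)^2
Discount factor: (1.0818)^2 = 1.170291
PV = $16,200.00 / 1.170291 = $13,842.71

$13,842.71


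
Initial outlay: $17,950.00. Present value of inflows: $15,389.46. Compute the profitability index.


Formula: PI = PV(cash flows) / initial investment
Substituting: PI = $15,389.46 / $17,950.00
PI = 0.8574

0.8574


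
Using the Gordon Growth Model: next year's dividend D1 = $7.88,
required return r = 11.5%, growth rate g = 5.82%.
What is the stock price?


Formula: P = D1 / (r - g)
Spread: r - g = 0.115 - 0.0582 = 0.0568
Substituting: P = $7.88 / 0.0568
P = $138.73

$138.73


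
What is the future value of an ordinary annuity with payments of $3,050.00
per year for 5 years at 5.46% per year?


Formula: FV = PMT * ((1+r)^n - 1) / r
Growth factor: (1 + 0.0546)^5 = 1.304484
Numerator: 1.304484 - 1 = 0.304484
FV = $3,050.00 * 0.304484 / 0.0546 = $17,008.73

$17,008.73


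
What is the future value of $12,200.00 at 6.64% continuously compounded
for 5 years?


Formula: FV = P * e^(r*t)
Exponent: r*t = 0.0664 * 5 = 0.332
e^(0.332) = 1.393753
FV = $12,200.00 * 1.393753 = $17,003.78

$17,003.78


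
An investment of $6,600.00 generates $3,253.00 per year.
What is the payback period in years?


Formula: Payback = investment / annual cash flow
Substituting: Payback = $6,600.00 / $3,253.00
Payback = 2.0289 years

2.0289 years


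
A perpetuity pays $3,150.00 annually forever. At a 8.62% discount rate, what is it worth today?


Formula: PV = C / r
Substituting: PV = $3,150.00 / 0.0862
PV = $36,542.92

$36,542.92


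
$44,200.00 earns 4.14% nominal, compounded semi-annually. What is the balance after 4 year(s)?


Formula: FV = P * (1 + r/m)^(m*t)
Period rate: r/m = 0.0414 / 2 = 0.0207
Total periods: m*t = 2 * 4 = 8
Growth factor: (1 + 0.0207)^8 = 1.178107
FV = $44,200.00 * 1.178107 = $52,072.35

$52,072.35


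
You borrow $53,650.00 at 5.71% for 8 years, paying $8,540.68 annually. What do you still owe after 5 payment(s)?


Formula: Balance = PV*(1+r)^k - PMT*((1+r)^k - 1)/r
Growth: (1 + 0.0571)^5 = 1.32002
Accumulated factor: ((1+r)^k - 1)/r = 5.604546
Balance = $53,650.00 * 1.32002 - $8,540.68 * 5.604546
Balance = $22,952.42

$22,952.42


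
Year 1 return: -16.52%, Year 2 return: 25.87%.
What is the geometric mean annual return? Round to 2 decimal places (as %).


Formula: Geometric mean = ((1+r1)*(1+r2))^(1/2) - 1
Product: (1 + -0.1652) * (1 + 0.2587) = 0.8348 * 1.2587 = 1.050763
Square root: 1.050763^0.5 = 1.025067
Geometric mean = 1.025067 - 1 = 0.025067
As percentage: 2.51%

2.51%


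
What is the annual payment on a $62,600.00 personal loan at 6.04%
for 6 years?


Formula: PMT = PV * r / (1 - (1+r)^(-n))
Denominator: 1 - (1 + 0.0604)^(-6) = 0.296633
Numerator: $62,600.00 * 0.0604 = 3781.04
PMT = 3781.04 / 0.296633 = $12,746.50

$12,746.50


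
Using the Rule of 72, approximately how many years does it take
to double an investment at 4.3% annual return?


Formula: Years ≈ 72 / r
Substituting: Years ≈ 72 / 4.3
Years ≈ 16.7

16.7 years


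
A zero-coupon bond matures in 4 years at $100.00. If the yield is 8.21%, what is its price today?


Formula: Price = FV / (1 + r)^n
Substituting: Price = $100.00 / (1 + 0.0821)^4
Discount factor: (1.0821)^4 = 1.371101
Price = $100.00 / 1.371101 = $72.93

$72.93


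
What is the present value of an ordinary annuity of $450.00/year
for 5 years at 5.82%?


Formula: PV = PMT * (1 - (1+r)^(-n)) / r
Discount factor: (1 + 0.0582)^(-5) = 0.753635
Bracket: 1 - 0.753635 = 0.246365
PV = $450.00 * 0.246365 / 0.0582 = $1,904.88

$1,904.88


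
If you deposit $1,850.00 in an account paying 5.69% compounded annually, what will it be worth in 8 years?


Formula: FV = P * (1 + r)^n
Substituting: FV = $1,850.00 * (1 + 0.0569)^8
Growth factor: (1.0569)^8 = 1.556938
FV = $1,850.00 * 1.556938 = $2,880.33

$2,880.33


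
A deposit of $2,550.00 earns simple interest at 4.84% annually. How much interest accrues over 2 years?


Formula: I = P * r * t
Substituting: I = $2,550.00 * 0.0484 * 2
Step: I = $2,550.00 * 0.0968
I = $246.84

$246.84


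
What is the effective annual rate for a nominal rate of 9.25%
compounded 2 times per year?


Formula: EAR = (1 + r/m)^m - 1
Period rate: r/m = 0.0925 / 2 = 0.04625
Compounding: (1 + 0.04625)^2 = 1.094639
EAR = 1.094639 - 1 = 0.094639

0.094639


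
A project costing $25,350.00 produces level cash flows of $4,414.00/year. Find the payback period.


Formula: Payback = investment / annual cash flow
Substituting: Payback = $25,350.00 / $4,414.00
Payback = 5.7431 years

5.7431 years


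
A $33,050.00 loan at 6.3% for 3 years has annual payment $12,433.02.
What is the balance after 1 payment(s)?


Formula: Balance = PV*(1+r)^k - PMT*((1+r)^k - 1)/r
Growth: (1 + 0.063)^1 = 1.063
Accumulated factor: ((1+r)^k - 1)/r = 1.0
Balance = $33,050.00 * 1.063 - $12,433.02 * 1.0
Balance = $22,699.13

$22,699.13


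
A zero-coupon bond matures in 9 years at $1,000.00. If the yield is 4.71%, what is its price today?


Formula: Price = FV / (1 + r)^n
Substituting: Price = $1,000.00 / (1 + 0.0471)^9
Discount factor: (1.0471)^9 = 1.51319
Price = $1,000.00 / 1.51319 = $660.86

$660.86


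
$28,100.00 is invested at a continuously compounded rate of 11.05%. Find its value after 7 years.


Formula: FV = P * e^(r*t)
Exponent: r*t = 0.1105 * 7 = 0.7735
e^(0.7735) = 2.167339
FV = $28,100.00 * 2.167339 = $60,902.22

$60,902.22


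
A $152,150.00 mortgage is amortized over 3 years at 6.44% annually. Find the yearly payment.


Formula: PMT = PV * r / (1 - (1+r)^(-n))
Denominator: 1 - (1 + 0.0644)^(-3) = 0.17075
Numerator: $152,150.00 * 0.0644 = 9798.46
PMT = 9798.46 / 0.17075 = $57,384.78

$57,384.78


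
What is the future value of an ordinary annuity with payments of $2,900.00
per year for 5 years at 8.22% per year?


Formula: FV = PMT * ((1+r)^n - 1) / r
Growth factor: (1 + 0.0822)^5 = 1.484355
Numerator: 1.484355 - 1 = 0.484355
FV = $2,900.00 * 0.484355 / 0.0822 = $17,087.93

$17,087.93


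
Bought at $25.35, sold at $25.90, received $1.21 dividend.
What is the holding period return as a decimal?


Formula: HPR = (P1 - P0 + D) / P0
Gain: $25.90 - $25.35 + $1.21 = $1.76
HPR = $1.76 / $25.35 = 0.0694

0.0694


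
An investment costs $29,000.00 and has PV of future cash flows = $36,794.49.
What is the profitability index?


Formula: PI = PV(cash flows) / initial investment
Substituting: PI = $36,794.49 / $29,000.00
PI = 1.2688

1.2688


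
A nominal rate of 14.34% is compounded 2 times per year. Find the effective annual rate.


Formula: EAR = (1 + r/m)^m - 1
Period rate: r/m = 0.1434 / 2 = 0.0717
Compounding: (1 + 0.0717)^2 = 1.148541
EAR = 1.148541 - 1 = 0.148541

0.148541


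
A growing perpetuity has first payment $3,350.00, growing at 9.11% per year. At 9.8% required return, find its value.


Formula: PV = C / (r - g)
Spread: r - g = 0.098 - 0.0911 = 0.0069
Substituting: PV = $3,350.00 / 0.0069
PV = $485,507.25

$485,507.25


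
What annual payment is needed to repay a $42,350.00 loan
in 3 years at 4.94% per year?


Formula: PMT = PV * r / (1 - (1+r)^(-n))
Denominator: 1 - (1 + 0.0494)^(-3) = 0.13468
Numerator: $42,350.00 * 0.0494 = 2092.09
PMT = 2092.09 / 0.13468 = $15,533.80

$15,533.80


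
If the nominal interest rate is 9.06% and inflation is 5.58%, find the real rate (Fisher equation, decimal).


Formula: (1 + r_real) = (1 + r_nom) / (1 + inflation)
Substituting: (1 + r_real) = 1.0906 / 1.0558
(1 + r_real) = 1.032961
r_real = 1.032961 - 1 = 0.032961

0.032961


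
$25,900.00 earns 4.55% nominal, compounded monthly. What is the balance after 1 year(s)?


Formula: FV = P * (1 + r/m)^(m*t)
Period rate: r/m = 0.0455 / 12 = 0.003792
Total periods: m*t = 12 * 1 = 12
Growth factor: (1 + 0.003792)^12 = 1.046461
FV = $25,900.00 * 1.046461 = $27,103.34

$27,103.34


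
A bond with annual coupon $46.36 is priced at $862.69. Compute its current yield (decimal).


Formula: Current yield = annual coupon / price
Substituting: CY = $46.36 / $862.69
CY = 0.053739

0.053739


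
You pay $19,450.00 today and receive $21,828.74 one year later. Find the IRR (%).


Formula: IRR = C1/C0 - 1
Substituting: IRR = $21,828.74 / $19,450.00 - 1
Ratio: 1.1223 - 1 = 0.1223
IRR = 12.23%

12.23%


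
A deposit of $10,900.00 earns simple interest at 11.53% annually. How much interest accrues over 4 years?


Formula: I = P * r * t
Substituting: I = $10,900.00 * 0.1153 * 4
Step: I = $10,900.00 * 0.4612
I = $5,027.08

$5,027.08


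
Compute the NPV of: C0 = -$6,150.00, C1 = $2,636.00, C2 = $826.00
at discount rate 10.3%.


Formula: NPV = C0 + C1/(1+r) + C2/(1+r)^2
Discount C1: $2,636.00 / (1 + 0.103) = $2,389.85
Discount C2: $826.00 / (1 + 0.103)^2 = $678.94
NPV = -$6,150.00 + $2,389.85 + $678.94 = -$3,081.22

-$3,081.22


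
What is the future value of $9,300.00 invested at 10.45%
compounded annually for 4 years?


Formula: FV = P * (1 + r)^n
Substituting: FV = $9,300.00 * (1 + 0.1045)^4
Growth factor: (1.1045)^4 = 1.488205
FV = $9,300.00 * 1.488205 = $13,840.31

$13,840.31


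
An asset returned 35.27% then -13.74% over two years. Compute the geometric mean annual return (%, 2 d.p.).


Formula: Geometric mean = ((1+r1)*(1+r2))^(1/2) - 1
Product: (1 + 0.3527) * (1 + -0.1374) = 1.3527 * 0.8626 = 1.166839
Square root: 1.166839^0.5 = 1.080203
Geometric mean = 1.080203 - 1 = 0.080203
As percentage: 8.02%

8.02%


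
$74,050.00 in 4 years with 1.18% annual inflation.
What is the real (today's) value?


Formula: Real value = nominal / (1 + inflation)^years
Price level: (1 + 0.0118)^4 = 1.048042
Real value = $74,050.00 / 1.048042 = $70,655.56

$70,655.56


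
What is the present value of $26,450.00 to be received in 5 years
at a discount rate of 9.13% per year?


Formula: PV = FV / (1 + r)^n
Substituting: PV = $26,450.00 / (1 + 0.0913)^5
Discount factor: (1.0913)^5 = 1.547821
PV = $26,450.00 / 1.547821 = $17,088.54

$17,088.54


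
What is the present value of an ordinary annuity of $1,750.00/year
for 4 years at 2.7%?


Formula: PV = PMT * (1 - (1+r)^(-n)) / r
Discount factor: (1 + 0.027)^(-4) = 0.898914
Bracket: 1 - 0.898914 = 0.101086
PV = $1,750.00 * 0.101086 / 0.027 = $6,551.86

$6,551.86


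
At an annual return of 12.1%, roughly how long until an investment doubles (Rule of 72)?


Formula: Years ≈ 72 / r
Substituting: Years ≈ 72 / 12.1
Years ≈ 6.0

6.0 years


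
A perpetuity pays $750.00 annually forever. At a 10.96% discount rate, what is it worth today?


Formula: PV = C / r
Substituting: PV = $750.00 / 0.1096
PV = $6,843.07

$6,843.07


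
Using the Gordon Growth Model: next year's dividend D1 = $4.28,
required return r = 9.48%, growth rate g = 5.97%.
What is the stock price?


Formula: P = D1 / (r - g)
Spread: r - g = 0.0948 - 0.0597 = 0.0351
Substituting: P = $4.28 / 0.0351
P = $121.94

$121.94


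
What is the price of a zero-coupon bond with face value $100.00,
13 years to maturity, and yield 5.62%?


Formula: Price = FV / (1 + r)^n
Substituting: Price = $100.00 / (1 + 0.0562)^13
Discount factor: (1.0562)^13 = 2.035636
Price = $100.00 / 2.035636 = $49.12

$49.12


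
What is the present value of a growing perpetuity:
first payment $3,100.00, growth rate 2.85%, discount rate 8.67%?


Formula: PV = C / (r - g)
Spread: r - g = 0.0867 - 0.0285 = 0.0582
Substituting: PV = $3,100.00 / 0.0582
PV = $53,264.60

$53,264.60


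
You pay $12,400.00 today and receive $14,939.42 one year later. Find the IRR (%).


Formula: IRR = C1/C0 - 1
Substituting: IRR = $14,939.42 / $12,400.00 - 1
Ratio: 1.204792 - 1 = 0.204792
IRR = 20.4792%

20.4792%


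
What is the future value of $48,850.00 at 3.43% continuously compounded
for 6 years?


Formula: FV = P * e^(r*t)
Exponent: r*t = 0.0343 * 6 = 0.2058
e^(0.2058) = 1.228507
FV = $48,850.00 * 1.228507 = $60,012.59

$60,012.59


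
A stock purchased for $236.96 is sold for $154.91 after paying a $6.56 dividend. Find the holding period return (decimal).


Formula: HPR = (P1 - P0 + D) / P0
Gain: $154.91 - $236.96 + $6.56 = -$75.49
HPR = -$75.49 / $236.96 = -0.3186

-0.3186


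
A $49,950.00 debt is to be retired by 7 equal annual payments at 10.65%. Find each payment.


Formula: PMT = PV * r / (1 - (1+r)^(-n))
Denominator: 1 - (1 + 0.1065)^(-7) = 0.507575
Numerator: $49,950.00 * 0.1065 = 5319.675
PMT = 5319.675 / 0.507575 = $10,480.57

$10,480.57


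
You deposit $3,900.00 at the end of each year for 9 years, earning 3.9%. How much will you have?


Formula: FV = PMT * ((1+r)^n - 1) / r
Growth factor: (1 + 0.039)^9 = 1.411042
Numerator: 1.411042 - 1 = 0.411042
FV = $3,900.00 * 0.411042 / 0.039 = $41,104.20

$41,104.20


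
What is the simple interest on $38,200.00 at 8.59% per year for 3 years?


Formula: I = P * r * t
Substituting: I = $38,200.00 * 0.0859 * 3
Step: I = $38,200.00 * 0.2577
I = $9,844.14

$9,844.14


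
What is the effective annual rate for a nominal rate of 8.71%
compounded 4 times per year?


Formula: EAR = (1 + r/m)^m - 1
Period rate: r/m = 0.0871 / 4 = 0.021775
Compounding: (1 + 0.021775)^4 = 1.089986
EAR = 1.089986 - 1 = 0.089986

0.089986


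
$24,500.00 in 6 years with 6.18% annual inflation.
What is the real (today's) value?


Formula: Real value = nominal / (1 + inflation)^years
Price level: (1 + 0.0618)^6 = 1.433033
Real value = $24,500.00 / 1.433033 = $17,096.60

$17,096.60


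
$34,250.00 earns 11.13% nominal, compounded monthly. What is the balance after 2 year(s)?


Formula: FV = P * (1 + r/m)^(m*t)
Period rate: r/m = 0.1113 / 12 = 0.009275
Total periods: m*t = 12 * 2 = 24
Growth factor: (1 + 0.009275)^24 = 1.24804
FV = $34,250.00 * 1.24804 = $42,745.36

$42,745.36


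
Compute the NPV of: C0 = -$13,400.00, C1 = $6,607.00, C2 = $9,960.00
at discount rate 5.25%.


Formula: NPV = C0 + C1/(1+r) + C2/(1+r)^2
Discount C1: $6,607.00 / (1 + 0.0525) = $6,277.43
Discount C2: $9,960.00 / (1 + 0.0525)^2 = $8,991.15
NPV = -$13,400.00 + $6,277.43 + $8,991.15 = $1,868.58

$1,868.58


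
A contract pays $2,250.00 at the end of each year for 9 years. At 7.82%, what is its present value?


Formula: PV = PMT * (1 - (1+r)^(-n)) / r
Discount factor: (1 + 0.0782)^(-9) = 0.507816
Bracket: 1 - 0.507816 = 0.492184
PV = $2,250.00 * 0.492184 / 0.0782 = $14,161.32

$14,161.32


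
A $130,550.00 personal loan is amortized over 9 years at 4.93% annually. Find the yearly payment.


Formula: PMT = PV * r / (1 - (1+r)^(-n))
Denominator: 1 - (1 + 0.0493)^(-9) = 0.351511
Numerator: $130,550.00 * 0.0493 = 6436.115
PMT = 6436.115 / 0.351511 = $18,309.88

$18,309.88


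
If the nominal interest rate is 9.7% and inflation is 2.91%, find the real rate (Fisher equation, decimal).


Formula: (1 + r_real) = (1 + r_nom) / (1 + inflation)
Substituting: (1 + r_real) = 1.097 / 1.0291
(1 + r_real) = 1.06598
r_real = 1.06598 - 1 = 0.06598

0.06598


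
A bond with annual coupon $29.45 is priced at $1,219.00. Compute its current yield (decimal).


Formula: Current yield = annual coupon / price
Substituting: CY = $29.45 / $1,219.00
CY = 0.024159

0.024159


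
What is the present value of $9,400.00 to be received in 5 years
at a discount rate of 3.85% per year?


Formula: PV = FV / (1 + r)^n
Substituting: PV = $9,400.00 / (1 + 0.0385)^5
Discount factor: (1.0385)^5 = 1.207904
PV = $9,400.00 / 1.207904 = $7,782.07

$7,782.07


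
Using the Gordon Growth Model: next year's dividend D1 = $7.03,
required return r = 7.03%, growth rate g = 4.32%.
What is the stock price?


Formula: P = D1 / (r - g)
Spread: r - g = 0.0703 - 0.0432 = 0.0271
Substituting: P = $7.03 / 0.0271
P = $259.41

$259.41


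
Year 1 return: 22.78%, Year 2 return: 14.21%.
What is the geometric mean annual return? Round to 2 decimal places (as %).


Formula: Geometric mean = ((1+r1)*(1+r2))^(1/2) - 1
Product: (1 + 0.2278) * (1 + 0.1421) = 1.2278 * 1.1421 = 1.40227
Square root: 1.40227^0.5 = 1.184175
Geometric mean = 1.184175 - 1 = 0.184175
As percentage: 18.42%

18.42%


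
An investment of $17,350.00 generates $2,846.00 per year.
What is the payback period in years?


Formula: Payback = investment / annual cash flow
Substituting: Payback = $17,350.00 / $2,846.00
Payback = 6.0963 years

6.0963 years


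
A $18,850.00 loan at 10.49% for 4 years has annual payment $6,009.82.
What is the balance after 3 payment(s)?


Formula: Balance = PV*(1+r)^k - PMT*((1+r)^k - 1)/r
Growth: (1 + 0.1049)^3 = 1.348866
Accumulated factor: ((1+r)^k - 1)/r = 3.325704
Balance = $18,850.00 * 1.348866 - $6,009.82 * 3.325704
Balance = $5,439.25

$5,439.25


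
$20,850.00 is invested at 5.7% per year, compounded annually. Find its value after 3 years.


Formula: FV = P * (1 + r)^n
Substituting: FV = $20,850.00 * (1 + 0.057)^3
Growth factor: (1.057)^3 = 1.180932
FV = $20,850.00 * 1.180932 = $24,622.44

$24,622.44


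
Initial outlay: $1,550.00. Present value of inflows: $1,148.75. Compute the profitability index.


Formula: PI = PV(cash flows) / initial investment
Substituting: PI = $1,148.75 / $1,550.00
PI = 0.7411

0.7411


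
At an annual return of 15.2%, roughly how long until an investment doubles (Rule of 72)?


Formula: Years ≈ 72 / r
Substituting: Years ≈ 72 / 15.2
Years ≈ 4.7

4.7 years


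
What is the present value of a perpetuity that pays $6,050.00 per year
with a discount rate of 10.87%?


Formula: PV = C / r
Substituting: PV = $6,050.00 / 0.1087
PV = $55,657.77

$55,657.77


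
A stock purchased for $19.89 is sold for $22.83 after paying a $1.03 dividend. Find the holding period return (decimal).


Formula: HPR = (P1 - P0 + D) / P0
Gain: $22.83 - $19.89 + $1.03 = $3.97
HPR = $3.97 / $19.89 = 0.1996

0.1996


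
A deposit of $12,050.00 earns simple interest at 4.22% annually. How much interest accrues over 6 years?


Formula: I = P * r * t
Substituting: I = $12,050.00 * 0.0422 * 6
Step: I = $12,050.00 * 0.2532
I = $3,051.06

$3,051.06


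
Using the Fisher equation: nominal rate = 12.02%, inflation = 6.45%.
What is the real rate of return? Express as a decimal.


Formula: (1 + r_real) = (1 + r_nom) / (1 + inflation)
Substituting: (1 + r_real) = 1.1202 / 1.0645
(1 + r_real) = 1.052325
r_real = 1.052325 - 1 = 0.052325

0.052325


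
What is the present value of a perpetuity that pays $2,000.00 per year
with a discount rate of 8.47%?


Formula: PV = C / r
Substituting: PV = $2,000.00 / 0.0847
PV = $23,612.75

$23,612.75


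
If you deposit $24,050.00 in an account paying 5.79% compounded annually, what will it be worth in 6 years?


Formula: FV = P * (1 + r)^n
Substituting: FV = $24,050.00 * (1 + 0.0579)^6
Growth factor: (1.0579)^6 = 1.401741
FV = $24,050.00 * 1.401741 = $33,711.87

$33,711.87


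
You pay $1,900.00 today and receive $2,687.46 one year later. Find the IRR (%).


Formula: IRR = C1/C0 - 1
Substituting: IRR = $2,687.46 / $1,900.00 - 1
Ratio: 1.414453 - 1 = 0.414453
IRR = 41.4453%

41.4453%


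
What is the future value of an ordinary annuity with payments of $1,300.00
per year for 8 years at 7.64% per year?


Formula: FV = PMT * ((1+r)^n - 1) / r
Growth factor: (1 + 0.0764)^8 = 1.802144
Numerator: 1.802144 - 1 = 0.802144
FV = $1,300.00 * 0.802144 / 0.0764 = $13,649.05

$13,649.05


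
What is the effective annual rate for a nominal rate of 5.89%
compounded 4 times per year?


Formula: EAR = (1 + r/m)^m - 1
Period rate: r/m = 0.0589 / 4 = 0.014725
Compounding: (1 + 0.014725)^4 = 1.060214
EAR = 1.060214 - 1 = 0.060214

0.060214


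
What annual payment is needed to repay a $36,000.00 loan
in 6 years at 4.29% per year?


Formula: PMT = PV * r / (1 - (1+r)^(-n))
Denominator: 1 - (1 + 0.0429)^(-6) = 0.22278
Numerator: $36,000.00 * 0.0429 = 1544.4
PMT = 1544.4 / 0.22278 = $6,932.40

$6,932.40


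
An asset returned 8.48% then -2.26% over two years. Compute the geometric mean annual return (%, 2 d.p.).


Formula: Geometric mean = ((1+r1)*(1+r2))^(1/2) - 1
Product: (1 + 0.0848) * (1 + -0.0226) = 1.0848 * 0.9774 = 1.060284
Square root: 1.060284^0.5 = 1.029701
Geometric mean = 1.029701 - 1 = 0.029701
As percentage: 2.97%

2.97%


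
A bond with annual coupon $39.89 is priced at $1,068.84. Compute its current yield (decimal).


Formula: Current yield = annual coupon / price
Substituting: CY = $39.89 / $1,068.84
CY = 0.037321

0.037321


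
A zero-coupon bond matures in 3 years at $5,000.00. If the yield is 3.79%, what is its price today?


Formula: Price = FV / (1 + r)^n
Substituting: Price = $5,000.00 / (1 + 0.0379)^3
Discount factor: (1.0379)^3 = 1.118064
Price = $5,000.00 / 1.118064 = $4,472.02

$4,472.02


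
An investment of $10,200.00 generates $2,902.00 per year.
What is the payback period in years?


Formula: Payback = investment / annual cash flow
Substituting: Payback = $10,200.00 / $2,902.00
Payback = 3.5148 years

3.5148 years


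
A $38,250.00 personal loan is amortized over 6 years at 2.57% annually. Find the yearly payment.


Formula: PMT = PV * r / (1 - (1+r)^(-n))
Denominator: 1 - (1 + 0.0257)^(-6) = 0.141228
Numerator: $38,250.00 * 0.0257 = 983.025
PMT = 983.025 / 0.141228 = $6,960.55

$6,960.55


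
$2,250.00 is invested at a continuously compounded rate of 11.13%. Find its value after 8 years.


Formula: FV = P * e^(r*t)
Exponent: r*t = 0.1113 * 8 = 0.8904
e^(0.8904) = 2.436104
FV = $2,250.00 * 2.436104 = $5,481.23

$5,481.23


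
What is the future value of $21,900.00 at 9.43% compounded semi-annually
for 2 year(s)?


Formula: FV = P * (1 + r/m)^(m*t)
Period rate: r/m = 0.0943 / 2 = 0.04715
Total periods: m*t = 2 * 2 = 4
Growth factor: (1 + 0.04715)^4 = 1.202363
FV = $21,900.00 * 1.202363 = $26,331.75

$26,331.75


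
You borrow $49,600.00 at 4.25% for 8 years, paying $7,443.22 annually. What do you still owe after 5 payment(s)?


Formula: Balance = PV*(1+r)^k - PMT*((1+r)^k - 1)/r
Growth: (1 + 0.0425)^5 = 1.231347
Accumulated factor: ((1+r)^k - 1)/r = 5.44345
Balance = $49,600.00 * 1.231347 - $7,443.22 * 5.44345
Balance = $20,558.00

$20,558.00


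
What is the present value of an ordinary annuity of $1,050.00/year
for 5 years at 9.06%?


Formula: PV = PMT * (1 - (1+r)^(-n)) / r
Discount factor: (1 + 0.0906)^(-5) = 0.648146
Bracket: 1 - 0.648146 = 0.351854
PV = $1,050.00 * 0.351854 / 0.0906 = $4,077.78

$4,077.78


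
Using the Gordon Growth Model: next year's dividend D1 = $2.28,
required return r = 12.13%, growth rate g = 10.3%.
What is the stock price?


Formula: P = D1 / (r - g)
Spread: r - g = 0.1213 - 0.103 = 0.0183
Substituting: P = $2.28 / 0.0183
P = $124.59

$124.59


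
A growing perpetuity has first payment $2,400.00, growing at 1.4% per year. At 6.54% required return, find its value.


Formula: PV = C / (r - g)
Spread: r - g = 0.0654 - 0.014 = 0.0514
Substituting: PV = $2,400.00 / 0.0514
PV = $46,692.61

$46,692.61


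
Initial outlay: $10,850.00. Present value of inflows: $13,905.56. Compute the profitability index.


Formula: PI = PV(cash flows) / initial investment
Substituting: PI = $13,905.56 / $10,850.00
PI = 1.2816

1.2816


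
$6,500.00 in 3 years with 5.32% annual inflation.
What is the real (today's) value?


Formula: Real value = nominal / (1 + inflation)^years
Price level: (1 + 0.0532)^3 = 1.168241
Real value = $6,500.00 / 1.168241 = $5,563.92

$5,563.92


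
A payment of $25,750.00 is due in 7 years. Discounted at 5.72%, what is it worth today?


Formula: PV = FV / (1 + r)^n
Substituting: PV = $25,750.00 / (1 + 0.0572)^7
Discount factor: (1.0572)^7 = 1.476047
PV = $25,750.00 / 1.476047 = $17,445.25

$17,445.25


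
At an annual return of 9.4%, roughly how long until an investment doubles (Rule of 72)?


Formula: Years ≈ 72 / r
Substituting: Years ≈ 72 / 9.4
Years ≈ 7.7

7.7 years


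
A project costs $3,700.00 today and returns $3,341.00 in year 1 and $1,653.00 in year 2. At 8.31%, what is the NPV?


Formula: NPV = C0 + C1/(1+r) + C2/(1+r)^2
Discount C1: $3,341.00 / (1 + 0.0831) = $3,084.66
Discount C2: $1,653.00 / (1 + 0.0831)^2 = $1,409.08
NPV = -$3,700.00 + $3,084.66 + $1,409.08 = $793.74

$793.74


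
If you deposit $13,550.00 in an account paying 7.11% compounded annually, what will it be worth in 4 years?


Formula: FV = P * (1 + r)^n
Substituting: FV = $13,550.00 * (1 + 0.0711)^4
Growth factor: (1.0711)^4 = 1.316195
FV = $13,550.00 * 1.316195 = $17,834.44

$17,834.44


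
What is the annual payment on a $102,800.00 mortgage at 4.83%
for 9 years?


Formula: PMT = PV * r / (1 - (1+r)^(-n))
Denominator: 1 - (1 + 0.0483)^(-9) = 0.345922
Numerator: $102,800.00 * 0.0483 = 4965.24
PMT = 4965.24 / 0.345922 = $14,353.65

$14,353.65


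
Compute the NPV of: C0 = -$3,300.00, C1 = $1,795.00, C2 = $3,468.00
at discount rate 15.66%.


Formula: NPV = C0 + C1/(1+r) + C2/(1+r)^2
Discount C1: $1,795.00 / (1 + 0.1566) = $1,551.96
Discount C2: $3,468.00 / (1 + 0.1566)^2 = $2,592.46
NPV = -$3,300.00 + $1,551.96 + $2,592.46 = $844.43

$844.43


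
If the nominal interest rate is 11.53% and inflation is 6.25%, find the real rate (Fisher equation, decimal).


Formula: (1 + r_real) = (1 + r_nom) / (1 + inflation)
Substituting: (1 + r_real) = 1.1153 / 1.0625
(1 + r_real) = 1.049694
r_real = 1.049694 - 1 = 0.049694

0.049694


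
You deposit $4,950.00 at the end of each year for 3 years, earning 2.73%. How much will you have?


Formula: FV = PMT * ((1+r)^n - 1) / r
Growth factor: (1 + 0.0273)^3 = 1.084156
Numerator: 1.084156 - 1 = 0.084156
FV = $4,950.00 * 0.084156 / 0.0273 = $15,259.09

$15,259.09


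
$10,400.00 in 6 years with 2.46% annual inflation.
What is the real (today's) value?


Formula: Real value = nominal / (1 + inflation)^years
Price level: (1 + 0.0246)^6 = 1.156981
Real value = $10,400.00 / 1.156981 = $8,988.91

$8,988.91


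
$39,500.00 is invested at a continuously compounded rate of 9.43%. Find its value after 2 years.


Formula: FV = P * e^(r*t)
Exponent: r*t = 0.0943 * 2 = 0.1886
e^(0.1886) = 1.207558
FV = $39,500.00 * 1.207558 = $47,698.53

$47,698.53


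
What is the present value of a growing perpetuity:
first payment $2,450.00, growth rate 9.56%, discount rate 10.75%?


Formula: PV = C / (r - g)
Spread: r - g = 0.1075 - 0.0956 = 0.0119
Substituting: PV = $2,450.00 / 0.0119
PV = $205,882.35

$205,882.35


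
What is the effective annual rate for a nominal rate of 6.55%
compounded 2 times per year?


Formula: EAR = (1 + r/m)^m - 1
Period rate: r/m = 0.0655 / 2 = 0.03275
Compounding: (1 + 0.03275)^2 = 1.066573
EAR = 1.066573 - 1 = 0.066573

0.066573


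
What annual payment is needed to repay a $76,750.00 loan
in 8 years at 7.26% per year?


Formula: PMT = PV * r / (1 - (1+r)^(-n))
Denominator: 1 - (1 + 0.0726)^(-8) = 0.429182
Numerator: $76,750.00 * 0.0726 = 5572.05
PMT = 5572.05 / 0.429182 = $12,982.95

$12,982.95


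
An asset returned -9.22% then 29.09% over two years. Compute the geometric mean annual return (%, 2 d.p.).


Formula: Geometric mean = ((1+r1)*(1+r2))^(1/2) - 1
Product: (1 + -0.0922) * (1 + 0.2909) = 0.9078 * 1.2909 = 1.171879
Square root: 1.171879^0.5 = 1.082534
Geometric mean = 1.082534 - 1 = 0.082534
As percentage: 8.25%

8.25%


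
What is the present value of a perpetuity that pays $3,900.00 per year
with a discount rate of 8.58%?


Formula: PV = C / r
Substituting: PV = $3,900.00 / 0.0858
PV = $45,454.55

$45,454.55


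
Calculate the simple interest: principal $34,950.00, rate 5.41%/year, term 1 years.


Formula: I = P * r * t
Substituting: I = $34,950.00 * 0.0541 * 1
Step: I = $34,950.00 * 0.0541
I = $1,890.80

$1,890.80


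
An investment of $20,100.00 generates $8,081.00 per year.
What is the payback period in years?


Formula: Payback = investment / annual cash flow
Substituting: Payback = $20,100.00 / $8,081.00
Payback = 2.4873 years

2.4873 years


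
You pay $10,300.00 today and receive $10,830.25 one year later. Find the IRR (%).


Formula: IRR = C1/C0 - 1
Substituting: IRR = $10,830.25 / $10,300.00 - 1
Ratio: 1.051481 - 1 = 0.051481
IRR = 5.1481%

5.1481%


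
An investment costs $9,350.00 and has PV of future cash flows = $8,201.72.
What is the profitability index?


Formula: PI = PV(cash flows) / initial investment
Substituting: PI = $8,201.72 / $9,350.00
PI = 0.8772

0.8772


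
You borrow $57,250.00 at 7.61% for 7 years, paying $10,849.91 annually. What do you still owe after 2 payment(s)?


Formula: Balance = PV*(1+r)^k - PMT*((1+r)^k - 1)/r
Growth: (1 + 0.0761)^2 = 1.157991
Accumulated factor: ((1+r)^k - 1)/r = 2.0761
Balance = $57,250.00 * 1.157991 - $10,849.91 * 2.0761
Balance = $43,769.50

$43,769.50


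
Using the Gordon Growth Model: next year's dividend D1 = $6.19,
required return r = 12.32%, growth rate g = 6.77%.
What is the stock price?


Formula: P = D1 / (r - g)
Spread: r - g = 0.1232 - 0.0677 = 0.0555
Substituting: P = $6.19 / 0.0555
P = $111.53

$111.53


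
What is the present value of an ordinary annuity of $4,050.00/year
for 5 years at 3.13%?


Formula: PV = PMT * (1 - (1+r)^(-n)) / r
Discount factor: (1 + 0.0313)^(-5) = 0.857186
Bracket: 1 - 0.857186 = 0.142814
PV = $4,050.00 * 0.142814 / 0.0313 = $18,479.17

$18,479.17


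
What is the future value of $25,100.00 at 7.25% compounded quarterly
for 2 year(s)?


Formula: FV = P * (1 + r/m)^(m*t)
Period rate: r/m = 0.0725 / 4 = 0.018125
Total periods: m*t = 4 * 2 = 8
Growth factor: (1 + 0.018125)^8 = 1.15454
FV = $25,100.00 * 1.15454 = $28,978.94

$28,978.94


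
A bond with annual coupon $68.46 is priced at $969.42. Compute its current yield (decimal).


Formula: Current yield = annual coupon / price
Substituting: CY = $68.46 / $969.42
CY = 0.07062

0.07062


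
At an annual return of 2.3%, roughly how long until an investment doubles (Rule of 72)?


Formula: Years ≈ 72 / r
Substituting: Years ≈ 72 / 2.3
Years ≈ 31.3

31.3 years


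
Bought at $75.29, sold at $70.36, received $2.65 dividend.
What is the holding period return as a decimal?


Formula: HPR = (P1 - P0 + D) / P0
Gain: $70.36 - $75.29 + $2.65 = -$2.28
HPR = -$2.28 / $75.29 = -0.0303

-0.0303


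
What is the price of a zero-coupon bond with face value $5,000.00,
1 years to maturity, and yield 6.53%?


Formula: Price = FV / (1 + r)^n
Substituting: Price = $5,000.00 / (1 + 0.0653)^1
Discount factor: (1.0653)^1 = 1.0653
Price = $5,000.00 / 1.0653 = $4,693.51

$4,693.51


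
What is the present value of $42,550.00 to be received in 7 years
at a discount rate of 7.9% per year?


Formula: PV = FV / (1 + r)^n
Substituting: PV = $42,550.00 / (1 + 0.079)^7
Discount factor: (1.079)^7 = 1.702747
PV = $42,550.00 / 1.702747 = $24,989.03

$24,989.03


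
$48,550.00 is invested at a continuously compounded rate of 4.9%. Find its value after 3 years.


Formula: FV = P * e^(r*t)
Exponent: r*t = 0.049 * 3 = 0.147
e^(0.147) = 1.158354
FV = $48,550.00 * 1.158354 = $56,238.08

$56,238.08


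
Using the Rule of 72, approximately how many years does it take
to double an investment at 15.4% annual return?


Formula: Years ≈ 72 / r
Substituting: Years ≈ 72 / 15.4
Years ≈ 4.7

4.7 years


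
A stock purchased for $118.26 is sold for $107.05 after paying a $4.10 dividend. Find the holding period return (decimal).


Formula: HPR = (P1 - P0 + D) / P0
Gain: $107.05 - $118.26 + $4.10 = -$7.11
HPR = -$7.11 / $118.26 = -0.0601

-0.0601


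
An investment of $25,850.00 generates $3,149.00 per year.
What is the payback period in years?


Formula: Payback = investment / annual cash flow
Substituting: Payback = $25,850.00 / $3,149.00
Payback = 8.209 years

8.209 years


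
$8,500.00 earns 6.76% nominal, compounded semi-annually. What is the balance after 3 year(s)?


Formula: FV = P * (1 + r/m)^(m*t)
Period rate: r/m = 0.0676 / 2 = 0.0338
Total periods: m*t = 2 * 3 = 6
Growth factor: (1 + 0.0338)^6 = 1.220729
FV = $8,500.00 * 1.220729 = $10,376.19

$10,376.19


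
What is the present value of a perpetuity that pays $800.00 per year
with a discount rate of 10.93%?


Formula: PV = C / r
Substituting: PV = $800.00 / 0.1093
PV = $7,319.30

$7,319.30


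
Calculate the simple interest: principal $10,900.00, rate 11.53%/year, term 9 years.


Formula: I = P * r * t
Substituting: I = $10,900.00 * 0.1153 * 9
Step: I = $10,900.00 * 1.0377
I = $11,310.93

$11,310.93


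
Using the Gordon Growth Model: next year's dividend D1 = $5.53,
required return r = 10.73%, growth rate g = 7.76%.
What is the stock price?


Formula: P = D1 / (r - g)
Spread: r - g = 0.1073 - 0.0776 = 0.0297
Substituting: P = $5.53 / 0.0297
P = $186.20

$186.20


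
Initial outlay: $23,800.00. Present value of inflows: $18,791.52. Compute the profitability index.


Formula: PI = PV(cash flows) / initial investment
Substituting: PI = $18,791.52 / $23,800.00
PI = 0.7896

0.7896


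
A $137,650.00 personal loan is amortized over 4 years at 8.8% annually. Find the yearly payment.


Formula: PMT = PV * r / (1 - (1+r)^(-n))
Denominator: 1 - (1 + 0.088)^(-4) = 0.286351
Numerator: $137,650.00 * 0.088 = 12113.2
PMT = 12113.2 / 0.286351 = $42,301.87

$42,301.87


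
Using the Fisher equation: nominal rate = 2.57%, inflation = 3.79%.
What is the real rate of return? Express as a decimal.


Formula: (1 + r_real) = (1 + r_nom) / (1 + inflation)
Substituting: (1 + r_real) = 1.0257 / 1.0379
(1 + r_real) = 0.988245
r_real = 0.988245 - 1 = -0.011755

-0.011755


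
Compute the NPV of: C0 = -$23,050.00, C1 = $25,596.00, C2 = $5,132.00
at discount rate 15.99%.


Formula: NPV = C0 + C1/(1+r) + C2/(1+r)^2
Discount C1: $25,596.00 / (1 + 0.1599) = $22,067.42
Discount C2: $5,132.00 / (1 + 0.1599)^2 = $3,814.57
NPV = -$23,050.00 + $22,067.42 + $3,814.57 = $2,831.99

$2,831.99


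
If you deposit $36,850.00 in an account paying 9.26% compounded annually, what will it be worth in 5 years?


Formula: FV = P * (1 + r)^n
Substituting: FV = $36,850.00 * (1 + 0.0926)^5
Growth factor: (1.0926)^5 = 1.557062
FV = $36,850.00 * 1.557062 = $57,377.74

$57,377.74


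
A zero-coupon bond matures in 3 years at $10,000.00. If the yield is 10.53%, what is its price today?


Formula: Price = FV / (1 + r)^n
Substituting: Price = $10,000.00 / (1 + 0.1053)^3
Discount factor: (1.1053)^3 = 1.350332
Price = $10,000.00 / 1.350332 = $7,405.59

$7,405.59


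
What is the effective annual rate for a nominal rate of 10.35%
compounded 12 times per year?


Formula: EAR = (1 + r/m)^m - 1
Period rate: r/m = 0.1035 / 12 = 0.008625
Compounding: (1 + 0.008625)^12 = 1.108554
EAR = 1.108554 - 1 = 0.108554

0.108554


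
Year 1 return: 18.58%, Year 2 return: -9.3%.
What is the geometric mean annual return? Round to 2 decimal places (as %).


Formula: Geometric mean = ((1+r1)*(1+r2))^(1/2) - 1
Product: (1 + 0.1858) * (1 + -0.093) = 1.1858 * 0.907 = 1.075521
Square root: 1.075521^0.5 = 1.037073
Geometric mean = 1.037073 - 1 = 0.037073
As percentage: 3.71%

3.71%


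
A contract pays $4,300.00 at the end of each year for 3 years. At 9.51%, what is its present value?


Formula: PV = PMT * (1 - (1+r)^(-n)) / r
Discount factor: (1 + 0.0951)^(-3) = 0.761445
Bracket: 1 - 0.761445 = 0.238555
PV = $4,300.00 * 0.238555 / 0.0951 = $10,786.39

$10,786.39


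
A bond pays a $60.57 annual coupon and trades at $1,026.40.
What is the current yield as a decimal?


Formula: Current yield = annual coupon / price
Substituting: CY = $60.57 / $1,026.40
CY = 0.059012

0.059012


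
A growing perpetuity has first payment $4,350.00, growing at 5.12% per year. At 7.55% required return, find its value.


Formula: PV = C / (r - g)
Spread: r - g = 0.0755 - 0.0512 = 0.0243
Substituting: PV = $4,350.00 / 0.0243
PV = $179,012.35

$179,012.35


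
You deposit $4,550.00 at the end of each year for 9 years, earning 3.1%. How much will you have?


Formula: FV = PMT * ((1+r)^n - 1) / r
Growth factor: (1 + 0.031)^9 = 1.316218
Numerator: 1.316218 - 1 = 0.316218
FV = $4,550.00 * 0.316218 / 0.031 = $46,412.71

$46,412.71


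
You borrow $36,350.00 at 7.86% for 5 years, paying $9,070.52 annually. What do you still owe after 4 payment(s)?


Formula: Balance = PV*(1+r)^k - PMT*((1+r)^k - 1)/r
Growth: (1 + 0.0786)^4 = 1.353448
Accumulated factor: ((1+r)^k - 1)/r = 4.496797
Balance = $36,350.00 * 1.353448 - $9,070.52 * 4.496797
Balance = $8,409.55

$8,409.55


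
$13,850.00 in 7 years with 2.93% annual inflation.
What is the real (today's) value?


Formula: Real value = nominal / (1 + inflation)^years
Price level: (1 + 0.0293)^7 = 1.224035
Real value = $13,850.00 / 1.224035 = $11,315.04

$11,315.04


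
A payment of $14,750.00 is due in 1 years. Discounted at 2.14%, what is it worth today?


Formula: PV = FV / (1 + r)^n
Substituting: PV = $14,750.00 / (1 + 0.0214)^1
Discount factor: (1.0214)^1 = 1.0214
PV = $14,750.00 / 1.0214 = $14,440.96

$14,440.96


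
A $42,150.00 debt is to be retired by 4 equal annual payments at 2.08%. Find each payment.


Formula: PMT = PV * r / (1 - (1+r)^(-n))
Denominator: 1 - (1 + 0.0208)^(-4) = 0.079047
Numerator: $42,150.00 * 0.0208 = 876.72
PMT = 876.72 / 0.079047 = $11,091.09

$11,091.09


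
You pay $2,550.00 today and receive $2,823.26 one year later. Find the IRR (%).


Formula: IRR = C1/C0 - 1
Substituting: IRR = $2,823.26 / $2,550.00 - 1
Ratio: 1.107161 - 1 = 0.107161
IRR = 10.7161%

10.7161%


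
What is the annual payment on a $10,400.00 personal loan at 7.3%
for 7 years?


Formula: PMT = PV * r / (1 - (1+r)^(-n))
Denominator: 1 - (1 + 0.073)^(-7) = 0.389337
Numerator: $10,400.00 * 0.073 = 759.2
PMT = 759.2 / 0.389337 = $1,949.98

$1,949.98


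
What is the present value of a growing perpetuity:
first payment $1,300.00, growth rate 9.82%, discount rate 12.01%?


Formula: PV = C / (r - g)
Spread: r - g = 0.1201 - 0.0982 = 0.0219
Substituting: PV = $1,300.00 / 0.0219
PV = $59,360.73

$59,360.73


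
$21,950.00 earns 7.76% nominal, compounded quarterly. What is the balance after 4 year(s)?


Formula: FV = P * (1 + r/m)^(m*t)
Period rate: r/m = 0.0776 / 4 = 0.0194
Total periods: m*t = 4 * 4 = 16
Growth factor: (1 + 0.0194)^16 = 1.359922
FV = $21,950.00 * 1.359922 = $29,850.29

$29,850.29


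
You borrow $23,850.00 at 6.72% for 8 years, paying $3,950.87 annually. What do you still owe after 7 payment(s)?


Formula: Balance = PV*(1+r)^k - PMT*((1+r)^k - 1)/r
Growth: (1 + 0.0672)^7 = 1.576597
Accumulated factor: ((1+r)^k - 1)/r = 8.580314
Balance = $23,850.00 * 1.576597 - $3,950.87 * 8.580314
Balance = $3,702.14

$3,702.14


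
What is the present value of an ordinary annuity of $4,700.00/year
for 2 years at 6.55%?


Formula: PV = PMT * (1 - (1+r)^(-n)) / r
Discount factor: (1 + 0.0655)^(-2) = 0.880832
Bracket: 1 - 0.880832 = 0.119168
PV = $4,700.00 * 0.119168 / 0.0655 = $8,550.99

$8,550.99
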